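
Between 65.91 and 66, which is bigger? 66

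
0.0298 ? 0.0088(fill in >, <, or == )>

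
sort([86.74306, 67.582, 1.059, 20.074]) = [1.059, 20.074, 67.582, 86.74306]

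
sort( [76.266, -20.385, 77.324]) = [-20.385, 76.266, 77.324]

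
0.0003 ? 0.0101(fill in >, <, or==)<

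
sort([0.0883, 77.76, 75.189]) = [0.0883, 75.189, 77.76]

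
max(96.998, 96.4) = 96.998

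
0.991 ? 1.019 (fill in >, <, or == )<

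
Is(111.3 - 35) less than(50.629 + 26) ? Yes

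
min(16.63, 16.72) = 16.63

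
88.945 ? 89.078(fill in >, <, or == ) <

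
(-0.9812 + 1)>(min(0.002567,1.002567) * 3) True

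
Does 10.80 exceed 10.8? No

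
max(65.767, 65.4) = 65.767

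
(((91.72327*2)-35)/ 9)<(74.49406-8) True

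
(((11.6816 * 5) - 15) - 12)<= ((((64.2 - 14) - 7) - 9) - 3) False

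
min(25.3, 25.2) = 25.2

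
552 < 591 True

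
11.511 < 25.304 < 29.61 True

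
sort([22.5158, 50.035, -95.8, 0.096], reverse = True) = [50.035, 22.5158, 0.096, -95.8]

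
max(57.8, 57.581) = 57.8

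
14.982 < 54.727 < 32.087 False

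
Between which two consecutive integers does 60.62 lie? 60 and 61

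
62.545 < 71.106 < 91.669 True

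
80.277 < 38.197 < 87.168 False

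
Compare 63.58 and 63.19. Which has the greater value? 63.58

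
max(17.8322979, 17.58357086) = 17.8322979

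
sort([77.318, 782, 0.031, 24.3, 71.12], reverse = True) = [782, 77.318, 71.12, 24.3, 0.031]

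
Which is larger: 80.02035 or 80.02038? 80.02038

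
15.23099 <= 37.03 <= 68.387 True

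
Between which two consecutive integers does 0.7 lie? 0 and 1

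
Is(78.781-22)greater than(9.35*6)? Yes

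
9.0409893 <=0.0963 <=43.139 False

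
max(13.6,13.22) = 13.6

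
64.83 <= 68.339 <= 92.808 True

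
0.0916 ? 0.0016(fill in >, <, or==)>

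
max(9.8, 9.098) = 9.8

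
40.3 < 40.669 True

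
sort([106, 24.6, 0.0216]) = [0.0216, 24.6, 106]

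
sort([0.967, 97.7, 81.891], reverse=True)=[97.7, 81.891, 0.967]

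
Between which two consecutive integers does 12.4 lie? 12 and 13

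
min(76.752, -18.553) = -18.553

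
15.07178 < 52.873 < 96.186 True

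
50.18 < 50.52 True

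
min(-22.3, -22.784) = -22.784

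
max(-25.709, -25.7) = -25.7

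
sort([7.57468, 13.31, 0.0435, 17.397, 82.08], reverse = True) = [82.08, 17.397, 13.31, 7.57468, 0.0435]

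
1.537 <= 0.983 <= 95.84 False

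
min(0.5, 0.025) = 0.025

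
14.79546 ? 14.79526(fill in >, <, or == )>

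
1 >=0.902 True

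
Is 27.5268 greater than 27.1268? Yes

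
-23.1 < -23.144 False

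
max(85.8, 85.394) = 85.8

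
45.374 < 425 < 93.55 False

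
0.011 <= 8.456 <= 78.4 True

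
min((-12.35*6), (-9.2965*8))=-74.372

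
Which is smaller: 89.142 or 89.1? 89.1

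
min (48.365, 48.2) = 48.2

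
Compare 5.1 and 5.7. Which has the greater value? 5.7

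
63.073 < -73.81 False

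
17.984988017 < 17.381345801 False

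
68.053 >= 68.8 False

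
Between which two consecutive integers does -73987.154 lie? -73988 and -73987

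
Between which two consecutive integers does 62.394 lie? 62 and 63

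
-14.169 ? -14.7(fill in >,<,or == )>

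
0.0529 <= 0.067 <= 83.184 True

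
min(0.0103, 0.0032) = 0.0032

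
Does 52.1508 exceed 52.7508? No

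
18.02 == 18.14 False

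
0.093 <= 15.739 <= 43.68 True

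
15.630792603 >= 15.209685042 True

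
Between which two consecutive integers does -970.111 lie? -971 and -970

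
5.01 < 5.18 True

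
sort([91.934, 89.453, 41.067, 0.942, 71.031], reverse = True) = [91.934, 89.453, 71.031, 41.067, 0.942]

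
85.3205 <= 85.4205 True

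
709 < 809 True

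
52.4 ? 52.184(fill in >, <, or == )>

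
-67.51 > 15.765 False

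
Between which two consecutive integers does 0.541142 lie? 0 and 1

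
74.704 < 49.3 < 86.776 False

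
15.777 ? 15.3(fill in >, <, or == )>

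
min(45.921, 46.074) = 45.921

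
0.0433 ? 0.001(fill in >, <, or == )>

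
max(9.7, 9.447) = 9.7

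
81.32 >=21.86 True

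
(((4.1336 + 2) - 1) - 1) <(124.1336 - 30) True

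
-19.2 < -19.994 False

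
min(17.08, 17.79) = 17.08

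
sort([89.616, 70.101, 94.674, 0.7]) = [0.7, 70.101, 89.616, 94.674]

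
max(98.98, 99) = 99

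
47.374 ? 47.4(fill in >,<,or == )<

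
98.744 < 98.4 False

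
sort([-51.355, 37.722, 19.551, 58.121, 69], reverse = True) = [69, 58.121, 37.722, 19.551, -51.355]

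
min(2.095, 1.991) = 1.991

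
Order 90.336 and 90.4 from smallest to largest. 90.336, 90.4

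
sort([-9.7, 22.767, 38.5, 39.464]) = [-9.7, 22.767, 38.5, 39.464]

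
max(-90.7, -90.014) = -90.014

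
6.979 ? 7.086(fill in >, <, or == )<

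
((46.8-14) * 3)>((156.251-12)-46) True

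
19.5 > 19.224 True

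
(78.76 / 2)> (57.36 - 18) True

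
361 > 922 False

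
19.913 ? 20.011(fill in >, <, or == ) <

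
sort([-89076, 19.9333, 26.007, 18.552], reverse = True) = [26.007, 19.9333, 18.552, -89076]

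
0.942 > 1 False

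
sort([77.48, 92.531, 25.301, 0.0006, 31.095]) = [0.0006, 25.301, 31.095, 77.48, 92.531]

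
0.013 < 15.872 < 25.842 True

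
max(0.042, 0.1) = 0.1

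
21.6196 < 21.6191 False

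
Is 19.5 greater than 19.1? Yes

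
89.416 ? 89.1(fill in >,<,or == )>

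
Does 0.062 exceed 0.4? No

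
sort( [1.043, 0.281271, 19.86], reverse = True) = [19.86, 1.043, 0.281271]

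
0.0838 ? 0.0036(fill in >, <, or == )>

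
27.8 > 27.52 True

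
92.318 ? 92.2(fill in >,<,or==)>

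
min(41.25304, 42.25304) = 41.25304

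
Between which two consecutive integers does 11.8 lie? 11 and 12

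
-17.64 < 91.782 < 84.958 False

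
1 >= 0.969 True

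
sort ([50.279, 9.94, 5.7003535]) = [5.7003535, 9.94, 50.279]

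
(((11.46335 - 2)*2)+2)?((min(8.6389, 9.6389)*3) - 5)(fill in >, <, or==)>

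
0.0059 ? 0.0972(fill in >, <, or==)<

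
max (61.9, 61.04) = 61.9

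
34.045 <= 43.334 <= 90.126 True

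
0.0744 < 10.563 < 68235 True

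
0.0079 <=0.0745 True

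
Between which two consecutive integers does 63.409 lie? 63 and 64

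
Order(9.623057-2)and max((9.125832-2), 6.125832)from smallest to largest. max((9.125832-2), 6.125832), (9.623057-2)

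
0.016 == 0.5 False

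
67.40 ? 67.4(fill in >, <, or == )==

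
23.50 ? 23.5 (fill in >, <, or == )==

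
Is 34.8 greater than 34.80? No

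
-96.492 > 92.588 False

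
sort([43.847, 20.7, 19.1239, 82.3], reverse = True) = [82.3, 43.847, 20.7, 19.1239]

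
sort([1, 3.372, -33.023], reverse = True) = [3.372, 1, -33.023]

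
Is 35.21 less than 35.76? Yes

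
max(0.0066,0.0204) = 0.0204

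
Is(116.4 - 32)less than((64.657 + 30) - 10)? Yes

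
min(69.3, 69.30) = 69.3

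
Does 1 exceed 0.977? Yes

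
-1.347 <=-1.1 True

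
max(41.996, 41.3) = 41.996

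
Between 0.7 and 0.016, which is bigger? 0.7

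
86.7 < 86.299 False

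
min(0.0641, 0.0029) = 0.0029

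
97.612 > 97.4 True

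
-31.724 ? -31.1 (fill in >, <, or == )<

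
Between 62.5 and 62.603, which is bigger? 62.603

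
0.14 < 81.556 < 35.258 False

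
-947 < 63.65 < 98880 True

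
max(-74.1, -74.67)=-74.1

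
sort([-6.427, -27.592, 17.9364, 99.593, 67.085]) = [-27.592, -6.427, 17.9364, 67.085, 99.593]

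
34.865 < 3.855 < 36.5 False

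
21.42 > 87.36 False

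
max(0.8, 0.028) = 0.8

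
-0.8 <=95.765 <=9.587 False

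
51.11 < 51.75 True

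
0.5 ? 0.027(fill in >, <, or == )>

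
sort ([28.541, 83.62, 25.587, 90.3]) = [25.587, 28.541, 83.62, 90.3]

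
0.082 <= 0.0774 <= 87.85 False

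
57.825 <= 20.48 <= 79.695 False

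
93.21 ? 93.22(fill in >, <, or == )<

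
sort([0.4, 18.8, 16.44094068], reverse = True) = [18.8, 16.44094068, 0.4]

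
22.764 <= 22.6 False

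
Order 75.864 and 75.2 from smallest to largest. 75.2, 75.864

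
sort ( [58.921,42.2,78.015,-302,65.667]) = [-302,42.2,58.921,65.667,78.015]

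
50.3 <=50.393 True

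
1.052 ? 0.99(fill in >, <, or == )>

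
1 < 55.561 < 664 True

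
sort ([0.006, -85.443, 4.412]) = [-85.443, 0.006, 4.412]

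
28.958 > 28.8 True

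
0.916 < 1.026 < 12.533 True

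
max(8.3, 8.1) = 8.3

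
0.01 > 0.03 False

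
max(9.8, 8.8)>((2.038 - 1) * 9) True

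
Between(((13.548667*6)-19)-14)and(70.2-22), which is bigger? (((13.548667*6)-19)-14)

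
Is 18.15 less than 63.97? Yes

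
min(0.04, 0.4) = 0.04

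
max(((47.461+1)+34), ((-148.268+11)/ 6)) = 82.461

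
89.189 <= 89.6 True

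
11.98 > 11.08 True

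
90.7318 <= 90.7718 True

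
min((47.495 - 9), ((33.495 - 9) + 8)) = 32.495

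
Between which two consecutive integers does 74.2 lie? 74 and 75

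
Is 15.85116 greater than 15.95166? No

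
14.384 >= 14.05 True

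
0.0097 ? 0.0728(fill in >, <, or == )<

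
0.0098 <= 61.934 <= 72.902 True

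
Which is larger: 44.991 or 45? 45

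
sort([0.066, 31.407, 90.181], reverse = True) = [90.181, 31.407, 0.066]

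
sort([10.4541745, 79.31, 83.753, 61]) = [10.4541745, 61, 79.31, 83.753]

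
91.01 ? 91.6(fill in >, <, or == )<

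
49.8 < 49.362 False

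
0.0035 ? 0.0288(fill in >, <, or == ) <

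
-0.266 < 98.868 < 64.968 False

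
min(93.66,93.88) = 93.66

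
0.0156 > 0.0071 True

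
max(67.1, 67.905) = 67.905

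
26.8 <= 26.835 True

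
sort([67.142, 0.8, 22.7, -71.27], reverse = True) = [67.142, 22.7, 0.8, -71.27]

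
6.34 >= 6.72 False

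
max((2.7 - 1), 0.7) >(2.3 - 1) True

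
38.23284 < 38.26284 True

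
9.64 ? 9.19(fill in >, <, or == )>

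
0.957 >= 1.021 False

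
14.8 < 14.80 False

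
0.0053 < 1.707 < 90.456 True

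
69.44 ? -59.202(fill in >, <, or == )>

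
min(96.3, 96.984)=96.3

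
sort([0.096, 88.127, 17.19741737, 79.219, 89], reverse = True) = [89, 88.127, 79.219, 17.19741737, 0.096]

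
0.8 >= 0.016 True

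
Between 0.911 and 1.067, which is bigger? 1.067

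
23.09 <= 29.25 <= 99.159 True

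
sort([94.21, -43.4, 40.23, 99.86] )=[-43.4, 40.23, 94.21, 99.86]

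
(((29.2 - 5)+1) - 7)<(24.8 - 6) True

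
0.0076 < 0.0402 True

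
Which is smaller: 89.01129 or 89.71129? 89.01129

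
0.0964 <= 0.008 False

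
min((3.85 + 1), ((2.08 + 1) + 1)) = 4.08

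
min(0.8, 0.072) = 0.072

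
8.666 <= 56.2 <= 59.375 True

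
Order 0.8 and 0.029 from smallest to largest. 0.029, 0.8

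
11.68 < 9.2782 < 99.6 False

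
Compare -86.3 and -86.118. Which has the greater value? -86.118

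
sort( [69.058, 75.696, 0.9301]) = [0.9301, 69.058, 75.696]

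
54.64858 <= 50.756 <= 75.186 False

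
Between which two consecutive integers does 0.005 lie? 0 and 1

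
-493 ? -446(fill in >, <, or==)<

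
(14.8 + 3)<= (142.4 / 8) True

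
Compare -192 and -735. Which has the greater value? -192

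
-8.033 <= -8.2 False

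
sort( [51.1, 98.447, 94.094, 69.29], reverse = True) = [98.447, 94.094, 69.29, 51.1]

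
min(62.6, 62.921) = 62.6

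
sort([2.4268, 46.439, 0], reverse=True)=[46.439, 2.4268, 0]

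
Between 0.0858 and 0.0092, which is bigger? 0.0858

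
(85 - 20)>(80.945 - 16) True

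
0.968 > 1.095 False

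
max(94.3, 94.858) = 94.858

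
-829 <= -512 True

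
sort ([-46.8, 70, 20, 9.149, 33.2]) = [-46.8, 9.149, 20, 33.2, 70]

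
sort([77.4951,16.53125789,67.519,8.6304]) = [8.6304,16.53125789,67.519,77.4951]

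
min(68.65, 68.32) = 68.32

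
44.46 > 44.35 True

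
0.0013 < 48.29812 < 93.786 True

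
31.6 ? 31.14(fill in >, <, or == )>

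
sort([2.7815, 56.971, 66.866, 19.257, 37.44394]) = [2.7815, 19.257, 37.44394, 56.971, 66.866]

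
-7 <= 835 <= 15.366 False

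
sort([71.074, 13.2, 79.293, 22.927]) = [13.2, 22.927, 71.074, 79.293]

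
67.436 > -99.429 True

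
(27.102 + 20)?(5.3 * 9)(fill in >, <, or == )<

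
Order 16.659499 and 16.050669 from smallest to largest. 16.050669, 16.659499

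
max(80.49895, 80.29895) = 80.49895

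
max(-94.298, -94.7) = -94.298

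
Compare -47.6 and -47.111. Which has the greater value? -47.111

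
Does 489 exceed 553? No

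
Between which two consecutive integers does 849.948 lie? 849 and 850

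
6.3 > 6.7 False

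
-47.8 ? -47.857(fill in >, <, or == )>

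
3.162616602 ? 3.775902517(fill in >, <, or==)<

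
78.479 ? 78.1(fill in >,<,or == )>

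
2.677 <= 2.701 True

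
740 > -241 True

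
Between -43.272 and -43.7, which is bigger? -43.272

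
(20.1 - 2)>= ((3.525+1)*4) True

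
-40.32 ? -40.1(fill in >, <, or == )<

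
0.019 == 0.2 False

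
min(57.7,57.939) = 57.7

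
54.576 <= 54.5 False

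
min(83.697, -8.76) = -8.76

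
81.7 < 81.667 False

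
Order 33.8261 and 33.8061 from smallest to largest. 33.8061, 33.8261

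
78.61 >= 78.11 True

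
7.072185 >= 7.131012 False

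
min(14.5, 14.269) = 14.269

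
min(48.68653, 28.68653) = 28.68653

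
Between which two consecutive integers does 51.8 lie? 51 and 52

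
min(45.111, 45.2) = 45.111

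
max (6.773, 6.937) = 6.937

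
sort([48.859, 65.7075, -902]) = [-902, 48.859, 65.7075]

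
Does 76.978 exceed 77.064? No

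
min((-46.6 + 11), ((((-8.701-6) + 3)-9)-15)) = -35.701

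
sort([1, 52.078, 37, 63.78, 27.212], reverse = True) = [63.78, 52.078, 37, 27.212, 1]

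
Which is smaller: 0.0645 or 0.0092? 0.0092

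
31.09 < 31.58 True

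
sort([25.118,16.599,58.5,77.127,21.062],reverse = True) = [77.127,58.5,25.118,21.062,16.599]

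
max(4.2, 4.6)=4.6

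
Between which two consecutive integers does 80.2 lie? 80 and 81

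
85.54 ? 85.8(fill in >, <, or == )<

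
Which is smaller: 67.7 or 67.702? 67.7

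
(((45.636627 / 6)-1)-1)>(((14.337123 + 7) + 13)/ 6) False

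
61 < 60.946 False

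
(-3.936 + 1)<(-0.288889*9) True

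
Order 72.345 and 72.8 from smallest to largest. 72.345,72.8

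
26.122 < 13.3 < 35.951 False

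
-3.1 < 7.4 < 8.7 True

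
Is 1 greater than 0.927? Yes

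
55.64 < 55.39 False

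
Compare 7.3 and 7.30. They are equal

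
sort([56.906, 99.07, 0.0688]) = [0.0688, 56.906, 99.07]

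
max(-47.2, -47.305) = -47.2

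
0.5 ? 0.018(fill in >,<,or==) >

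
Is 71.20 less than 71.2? No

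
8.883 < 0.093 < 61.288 False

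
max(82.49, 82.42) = 82.49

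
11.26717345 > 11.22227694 True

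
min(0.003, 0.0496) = 0.003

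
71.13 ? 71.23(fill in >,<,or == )<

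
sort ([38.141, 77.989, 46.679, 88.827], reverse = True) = [88.827, 77.989, 46.679, 38.141]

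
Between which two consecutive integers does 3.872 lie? 3 and 4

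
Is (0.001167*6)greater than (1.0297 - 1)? No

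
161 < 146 False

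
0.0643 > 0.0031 True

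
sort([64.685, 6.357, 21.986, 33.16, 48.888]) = [6.357, 21.986, 33.16, 48.888, 64.685]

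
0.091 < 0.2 True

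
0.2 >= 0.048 True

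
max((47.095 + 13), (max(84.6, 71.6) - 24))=60.6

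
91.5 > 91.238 True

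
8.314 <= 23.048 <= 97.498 True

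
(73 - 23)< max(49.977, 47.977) False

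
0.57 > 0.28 True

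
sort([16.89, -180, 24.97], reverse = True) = [24.97, 16.89, -180]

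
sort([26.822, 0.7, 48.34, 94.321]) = [0.7, 26.822, 48.34, 94.321]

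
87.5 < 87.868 True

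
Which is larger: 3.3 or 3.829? 3.829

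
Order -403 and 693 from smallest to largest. -403,693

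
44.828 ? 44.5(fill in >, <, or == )>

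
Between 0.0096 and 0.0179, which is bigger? 0.0179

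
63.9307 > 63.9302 True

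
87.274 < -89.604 False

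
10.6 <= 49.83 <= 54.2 True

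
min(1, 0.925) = 0.925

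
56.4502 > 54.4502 True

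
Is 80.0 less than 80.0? No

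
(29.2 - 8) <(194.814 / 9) True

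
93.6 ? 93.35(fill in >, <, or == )>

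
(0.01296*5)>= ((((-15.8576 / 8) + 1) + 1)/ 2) True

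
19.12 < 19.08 False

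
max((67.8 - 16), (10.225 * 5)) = 51.8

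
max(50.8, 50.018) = 50.8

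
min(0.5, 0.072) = 0.072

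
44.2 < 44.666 True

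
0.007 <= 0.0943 True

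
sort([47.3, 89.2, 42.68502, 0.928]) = [0.928, 42.68502, 47.3, 89.2]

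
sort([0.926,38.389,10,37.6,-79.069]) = [-79.069,0.926,10,37.6,38.389]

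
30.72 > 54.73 False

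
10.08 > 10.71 False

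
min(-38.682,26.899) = -38.682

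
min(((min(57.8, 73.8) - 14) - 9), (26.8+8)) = 34.8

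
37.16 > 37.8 False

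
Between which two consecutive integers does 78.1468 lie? 78 and 79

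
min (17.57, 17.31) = 17.31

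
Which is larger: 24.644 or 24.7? 24.7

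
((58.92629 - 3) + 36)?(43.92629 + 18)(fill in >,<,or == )>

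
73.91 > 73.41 True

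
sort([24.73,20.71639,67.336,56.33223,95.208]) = [20.71639,24.73,56.33223,67.336,95.208]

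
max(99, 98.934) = 99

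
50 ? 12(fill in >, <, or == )>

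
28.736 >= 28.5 True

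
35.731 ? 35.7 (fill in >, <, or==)>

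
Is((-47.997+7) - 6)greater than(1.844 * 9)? No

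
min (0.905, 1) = 0.905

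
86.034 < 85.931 False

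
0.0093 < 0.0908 True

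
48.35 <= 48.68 True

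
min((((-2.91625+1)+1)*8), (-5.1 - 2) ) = -7.33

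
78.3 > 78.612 False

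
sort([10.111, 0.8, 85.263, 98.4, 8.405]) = [0.8, 8.405, 10.111, 85.263, 98.4]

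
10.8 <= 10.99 True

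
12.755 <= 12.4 False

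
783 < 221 False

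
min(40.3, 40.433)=40.3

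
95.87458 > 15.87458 True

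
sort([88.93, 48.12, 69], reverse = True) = [88.93, 69, 48.12]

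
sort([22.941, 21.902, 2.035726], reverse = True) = [22.941, 21.902, 2.035726]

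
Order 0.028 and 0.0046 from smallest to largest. 0.0046, 0.028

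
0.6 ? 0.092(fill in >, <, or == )>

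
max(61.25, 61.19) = 61.25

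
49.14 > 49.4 False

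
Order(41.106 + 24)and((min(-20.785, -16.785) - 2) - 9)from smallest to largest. ((min(-20.785, -16.785) - 2) - 9), (41.106 + 24)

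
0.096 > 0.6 False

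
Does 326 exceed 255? Yes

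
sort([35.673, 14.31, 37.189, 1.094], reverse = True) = [37.189, 35.673, 14.31, 1.094]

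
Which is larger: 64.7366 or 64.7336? 64.7366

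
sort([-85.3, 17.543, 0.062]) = [-85.3, 0.062, 17.543]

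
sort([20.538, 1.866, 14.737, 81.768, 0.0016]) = [0.0016, 1.866, 14.737, 20.538, 81.768]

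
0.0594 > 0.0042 True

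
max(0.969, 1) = 1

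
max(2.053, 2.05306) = 2.05306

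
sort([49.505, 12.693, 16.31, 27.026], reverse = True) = [49.505, 27.026, 16.31, 12.693]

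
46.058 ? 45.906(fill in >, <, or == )>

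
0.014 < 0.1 True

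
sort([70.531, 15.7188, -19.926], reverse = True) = [70.531, 15.7188, -19.926]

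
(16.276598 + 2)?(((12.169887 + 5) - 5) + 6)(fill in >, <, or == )>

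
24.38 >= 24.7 False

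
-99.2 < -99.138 True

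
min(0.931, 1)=0.931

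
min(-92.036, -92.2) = -92.2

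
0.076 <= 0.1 True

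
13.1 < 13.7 True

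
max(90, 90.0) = 90.0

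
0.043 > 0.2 False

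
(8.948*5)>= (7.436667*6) True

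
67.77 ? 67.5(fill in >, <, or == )>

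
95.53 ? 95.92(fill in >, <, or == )<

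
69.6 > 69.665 False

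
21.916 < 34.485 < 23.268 False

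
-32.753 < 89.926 True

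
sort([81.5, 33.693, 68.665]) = [33.693, 68.665, 81.5]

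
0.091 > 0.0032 True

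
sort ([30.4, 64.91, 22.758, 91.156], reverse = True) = [91.156, 64.91, 30.4, 22.758]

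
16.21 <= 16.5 True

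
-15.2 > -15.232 True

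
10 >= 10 True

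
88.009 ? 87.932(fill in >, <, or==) >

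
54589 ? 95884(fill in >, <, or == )<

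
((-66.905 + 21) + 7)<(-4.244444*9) True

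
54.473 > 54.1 True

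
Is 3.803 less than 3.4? No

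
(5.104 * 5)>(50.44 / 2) True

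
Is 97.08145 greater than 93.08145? Yes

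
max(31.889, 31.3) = 31.889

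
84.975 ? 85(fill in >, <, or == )<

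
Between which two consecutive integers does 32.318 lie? 32 and 33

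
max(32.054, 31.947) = 32.054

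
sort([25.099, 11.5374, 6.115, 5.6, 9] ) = [5.6, 6.115, 9, 11.5374, 25.099]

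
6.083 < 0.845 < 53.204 False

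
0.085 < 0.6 True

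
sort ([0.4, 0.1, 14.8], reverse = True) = [14.8, 0.4, 0.1]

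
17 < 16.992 False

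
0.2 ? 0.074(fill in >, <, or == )>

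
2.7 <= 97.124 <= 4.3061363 False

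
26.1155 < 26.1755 True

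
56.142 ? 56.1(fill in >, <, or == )>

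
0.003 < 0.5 True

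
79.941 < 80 True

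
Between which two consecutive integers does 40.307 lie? 40 and 41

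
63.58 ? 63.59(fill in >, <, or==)<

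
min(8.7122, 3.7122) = 3.7122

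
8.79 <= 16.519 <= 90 True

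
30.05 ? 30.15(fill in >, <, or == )<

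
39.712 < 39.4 False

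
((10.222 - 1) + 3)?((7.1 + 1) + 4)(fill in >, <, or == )>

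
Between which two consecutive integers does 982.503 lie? 982 and 983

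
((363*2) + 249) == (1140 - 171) False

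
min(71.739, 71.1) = 71.1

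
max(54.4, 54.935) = 54.935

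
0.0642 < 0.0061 False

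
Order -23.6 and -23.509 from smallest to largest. -23.6,-23.509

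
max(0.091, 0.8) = 0.8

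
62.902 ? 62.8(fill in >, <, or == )>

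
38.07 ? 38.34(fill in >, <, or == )<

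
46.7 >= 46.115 True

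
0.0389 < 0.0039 False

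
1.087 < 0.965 False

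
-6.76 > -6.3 False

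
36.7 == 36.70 True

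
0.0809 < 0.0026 False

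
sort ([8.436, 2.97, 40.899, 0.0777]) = [0.0777, 2.97, 8.436, 40.899]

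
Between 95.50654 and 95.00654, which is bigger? 95.50654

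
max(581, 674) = 674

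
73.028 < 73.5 True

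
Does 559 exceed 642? No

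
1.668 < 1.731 True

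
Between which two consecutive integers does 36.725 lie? 36 and 37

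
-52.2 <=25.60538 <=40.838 True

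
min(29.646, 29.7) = 29.646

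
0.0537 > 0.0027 True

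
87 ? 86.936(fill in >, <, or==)>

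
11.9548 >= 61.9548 False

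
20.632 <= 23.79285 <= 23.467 False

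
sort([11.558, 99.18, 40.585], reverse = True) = [99.18, 40.585, 11.558]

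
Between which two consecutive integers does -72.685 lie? -73 and -72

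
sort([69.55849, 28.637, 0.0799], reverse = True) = [69.55849, 28.637, 0.0799]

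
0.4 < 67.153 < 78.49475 True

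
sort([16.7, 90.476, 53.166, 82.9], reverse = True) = [90.476, 82.9, 53.166, 16.7]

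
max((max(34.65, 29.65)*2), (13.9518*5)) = 69.759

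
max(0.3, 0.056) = 0.3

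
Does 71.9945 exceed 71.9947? No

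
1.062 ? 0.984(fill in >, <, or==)>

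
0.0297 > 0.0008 True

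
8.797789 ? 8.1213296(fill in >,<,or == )>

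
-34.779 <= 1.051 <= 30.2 True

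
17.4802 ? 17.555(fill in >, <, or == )<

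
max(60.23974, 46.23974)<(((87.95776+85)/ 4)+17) False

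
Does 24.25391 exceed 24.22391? Yes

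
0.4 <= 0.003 False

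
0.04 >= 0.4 False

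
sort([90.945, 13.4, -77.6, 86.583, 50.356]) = [-77.6, 13.4, 50.356, 86.583, 90.945]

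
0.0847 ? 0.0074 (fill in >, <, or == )>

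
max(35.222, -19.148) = 35.222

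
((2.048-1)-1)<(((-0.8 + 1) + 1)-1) True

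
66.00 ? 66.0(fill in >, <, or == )==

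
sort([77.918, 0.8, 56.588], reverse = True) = [77.918, 56.588, 0.8]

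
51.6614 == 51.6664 False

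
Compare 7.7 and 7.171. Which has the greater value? 7.7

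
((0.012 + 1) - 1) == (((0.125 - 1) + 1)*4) False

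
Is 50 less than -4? No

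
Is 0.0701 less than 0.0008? No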